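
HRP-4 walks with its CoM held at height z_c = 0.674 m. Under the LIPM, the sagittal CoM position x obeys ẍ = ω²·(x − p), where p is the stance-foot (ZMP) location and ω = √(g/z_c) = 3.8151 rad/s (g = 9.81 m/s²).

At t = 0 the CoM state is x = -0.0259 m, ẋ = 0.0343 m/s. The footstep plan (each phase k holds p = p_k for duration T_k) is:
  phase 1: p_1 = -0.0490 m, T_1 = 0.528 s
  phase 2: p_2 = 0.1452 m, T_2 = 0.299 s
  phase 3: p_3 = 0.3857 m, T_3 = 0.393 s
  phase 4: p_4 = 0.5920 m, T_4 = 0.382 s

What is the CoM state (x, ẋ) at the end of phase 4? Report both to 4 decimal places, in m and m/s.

x = -0.8010, ẋ = -5.0711

phase 1: p=-0.0490, T=0.528, ωT=2.014373, cosh=3.814714, sinh=3.681310; start (x,ẋ)=(-0.025900, 0.034300) → end (x,ẋ)=(0.072217, 0.455274)
phase 2: p=0.1452, T=0.299, ωT=1.140715, cosh=1.724297, sinh=1.404707; start (x,ẋ)=(0.072217, 0.455274) → end (x,ẋ)=(0.186986, 0.393905)
phase 3: p=0.3857, T=0.393, ωT=1.499334, cosh=2.350993, sinh=2.127714; start (x,ẋ)=(0.186986, 0.393905) → end (x,ẋ)=(0.138209, -0.686980)
phase 4: p=0.5920, T=0.382, ωT=1.457368, cosh=2.263745, sinh=2.030897; start (x,ẋ)=(0.138209, -0.686980) → end (x,ẋ)=(-0.800967, -5.071150)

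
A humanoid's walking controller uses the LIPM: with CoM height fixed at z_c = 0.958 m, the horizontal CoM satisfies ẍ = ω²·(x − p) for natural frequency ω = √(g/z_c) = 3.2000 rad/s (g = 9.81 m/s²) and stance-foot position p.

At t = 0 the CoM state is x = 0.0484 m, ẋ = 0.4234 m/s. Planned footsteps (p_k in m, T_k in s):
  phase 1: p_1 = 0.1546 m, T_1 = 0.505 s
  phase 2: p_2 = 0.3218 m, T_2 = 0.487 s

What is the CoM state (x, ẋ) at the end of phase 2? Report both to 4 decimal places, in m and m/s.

x = 0.2142, ẋ = -0.1997

phase 1: p=0.1546, T=0.505, ωT=1.616000, cosh=2.615805, sinh=2.417113; start (x,ẋ)=(0.048400, 0.423400) → end (x,ẋ)=(0.196616, 0.286100)
phase 2: p=0.3218, T=0.487, ωT=1.558400, cosh=2.480843, sinh=2.270370; start (x,ẋ)=(0.196616, 0.286100) → end (x,ẋ)=(0.214223, -0.199717)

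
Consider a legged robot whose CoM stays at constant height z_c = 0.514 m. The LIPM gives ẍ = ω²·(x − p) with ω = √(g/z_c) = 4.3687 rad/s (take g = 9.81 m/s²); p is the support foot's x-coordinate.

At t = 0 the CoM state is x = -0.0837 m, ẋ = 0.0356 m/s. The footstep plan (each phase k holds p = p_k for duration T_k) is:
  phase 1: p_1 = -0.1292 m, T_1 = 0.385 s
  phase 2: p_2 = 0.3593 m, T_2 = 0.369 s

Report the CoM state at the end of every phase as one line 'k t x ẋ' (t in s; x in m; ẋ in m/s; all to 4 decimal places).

1 0.3850 0.0185 0.6148
2 0.7540 -0.1902 -1.9811

phase 1: p=-0.1292, T=0.385, ωT=1.681949, cosh=2.781019, sinh=2.595008; start (x,ẋ)=(-0.083700, 0.035600) → end (x,ẋ)=(0.018483, 0.614829)
phase 2: p=0.3593, T=0.369, ωT=1.612050, cosh=2.606279, sinh=2.406800; start (x,ẋ)=(0.018483, 0.614829) → end (x,ẋ)=(-0.190244, -1.981137)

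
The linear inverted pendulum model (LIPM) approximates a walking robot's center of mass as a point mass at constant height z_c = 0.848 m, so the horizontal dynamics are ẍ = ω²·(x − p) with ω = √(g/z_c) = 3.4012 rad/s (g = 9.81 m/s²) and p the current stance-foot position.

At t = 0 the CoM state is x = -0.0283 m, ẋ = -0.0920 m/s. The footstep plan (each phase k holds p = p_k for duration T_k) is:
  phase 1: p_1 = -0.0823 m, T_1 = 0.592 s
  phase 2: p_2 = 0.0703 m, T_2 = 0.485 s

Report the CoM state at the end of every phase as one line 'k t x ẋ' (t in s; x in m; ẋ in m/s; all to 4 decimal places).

phase 1: p=-0.0823, T=0.592, ωT=2.013510, cosh=3.811541, sinh=3.678022; start (x,ẋ)=(-0.028300, -0.092000) → end (x,ẋ)=(0.024035, 0.324861)
phase 2: p=0.0703, T=0.485, ωT=1.649582, cosh=2.698467, sinh=2.506337; start (x,ẋ)=(0.024035, 0.324861) → end (x,ẋ)=(0.184846, 0.482242)

1 0.5920 0.0240 0.3249
2 1.0770 0.1848 0.4822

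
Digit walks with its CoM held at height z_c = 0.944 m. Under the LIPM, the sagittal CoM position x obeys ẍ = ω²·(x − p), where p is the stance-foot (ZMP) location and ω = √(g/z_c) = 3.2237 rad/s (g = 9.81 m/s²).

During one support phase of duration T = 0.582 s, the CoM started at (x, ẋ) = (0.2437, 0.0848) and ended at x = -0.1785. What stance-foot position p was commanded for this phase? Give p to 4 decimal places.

ωT = 3.2237·0.582 = 1.876193; cosh(ωT) = 3.340889, sinh(ωT) = 3.187717
x(T) = p + (x₀−p)·cosh(ωT) + (ẋ₀/ω)·sinh(ωT) ⇒ p·(1 − cosh) = x(T) − x₀·cosh − (ẋ₀/ω)·sinh
numerator   = -0.1785 − (0.2437)·3.340889 − (0.0848/3.2237)·3.187717 = -1.076528
denominator = 1 − 3.340889 = -2.340889
p = -1.076528 / -2.340889 = 0.4599

p = 0.4599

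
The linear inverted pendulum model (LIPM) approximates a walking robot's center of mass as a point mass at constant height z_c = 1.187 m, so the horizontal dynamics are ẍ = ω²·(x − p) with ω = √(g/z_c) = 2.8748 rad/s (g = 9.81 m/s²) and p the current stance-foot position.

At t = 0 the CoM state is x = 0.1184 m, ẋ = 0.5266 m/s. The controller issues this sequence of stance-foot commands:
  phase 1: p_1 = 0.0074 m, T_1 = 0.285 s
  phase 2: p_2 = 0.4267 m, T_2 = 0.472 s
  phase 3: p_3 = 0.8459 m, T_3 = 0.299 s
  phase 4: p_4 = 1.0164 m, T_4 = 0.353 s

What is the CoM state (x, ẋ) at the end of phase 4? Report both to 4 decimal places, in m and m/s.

x = 2.4842, ẋ = 4.6336

phase 1: p=0.0074, T=0.285, ωT=0.819318, cosh=1.354842, sinh=0.914110; start (x,ẋ)=(0.118400, 0.526600) → end (x,ẋ)=(0.325232, 1.005155)
phase 2: p=0.4267, T=0.472, ωT=1.356906, cosh=2.070806, sinh=1.813350; start (x,ẋ)=(0.325232, 1.005155) → end (x,ẋ)=(0.850606, 1.552527)
phase 3: p=0.8459, T=0.299, ωT=0.859565, cosh=1.392740, sinh=0.969394; start (x,ẋ)=(0.850606, 1.552527) → end (x,ẋ)=(1.375972, 2.175380)
phase 4: p=1.0164, T=0.353, ωT=1.014804, cosh=1.560649, sinh=1.198175; start (x,ẋ)=(1.375972, 2.175380) → end (x,ẋ)=(2.484233, 4.633555)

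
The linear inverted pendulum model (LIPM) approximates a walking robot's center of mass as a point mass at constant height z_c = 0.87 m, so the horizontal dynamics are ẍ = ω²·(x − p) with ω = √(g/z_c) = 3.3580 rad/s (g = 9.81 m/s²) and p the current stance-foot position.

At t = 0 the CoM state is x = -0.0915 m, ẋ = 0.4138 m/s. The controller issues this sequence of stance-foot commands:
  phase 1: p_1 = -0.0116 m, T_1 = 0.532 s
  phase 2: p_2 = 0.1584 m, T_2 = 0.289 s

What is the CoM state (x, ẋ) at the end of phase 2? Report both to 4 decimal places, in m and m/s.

phase 1: p=-0.0116, T=0.532, ωT=1.786456, cosh=3.067908, sinh=2.900355; start (x,ẋ)=(-0.091500, 0.413800) → end (x,ẋ)=(0.100679, 0.491323)
phase 2: p=0.1584, T=0.289, ωT=0.970462, cosh=1.509036, sinh=1.130128; start (x,ẋ)=(0.100679, 0.491323) → end (x,ẋ)=(0.236651, 0.522376)

x = 0.2367, ẋ = 0.5224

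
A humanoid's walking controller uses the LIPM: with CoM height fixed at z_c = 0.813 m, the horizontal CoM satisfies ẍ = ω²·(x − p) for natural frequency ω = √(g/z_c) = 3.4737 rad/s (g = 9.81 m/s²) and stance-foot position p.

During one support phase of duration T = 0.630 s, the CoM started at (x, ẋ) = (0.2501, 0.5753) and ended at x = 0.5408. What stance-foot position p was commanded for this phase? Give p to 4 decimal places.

p = 0.3749

ωT = 3.4737·0.630 = 2.188431; cosh(ωT) = 4.516649, sinh(ωT) = 4.404556
x(T) = p + (x₀−p)·cosh(ωT) + (ẋ₀/ω)·sinh(ωT) ⇒ p·(1 − cosh) = x(T) − x₀·cosh − (ẋ₀/ω)·sinh
numerator   = 0.5408 − (0.2501)·4.516649 − (0.5753/3.4737)·4.404556 = -1.318278
denominator = 1 − 4.516649 = -3.516649
p = -1.318278 / -3.516649 = 0.3749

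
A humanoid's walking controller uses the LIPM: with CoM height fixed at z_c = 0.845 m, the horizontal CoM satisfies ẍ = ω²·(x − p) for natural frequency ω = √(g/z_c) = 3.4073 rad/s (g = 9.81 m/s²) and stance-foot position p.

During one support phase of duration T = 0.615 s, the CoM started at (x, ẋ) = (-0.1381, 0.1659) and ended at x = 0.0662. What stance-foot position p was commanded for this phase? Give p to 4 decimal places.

ωT = 3.4073·0.615 = 2.095490; cosh(ωT) = 4.126215, sinh(ωT) = 4.003205
x(T) = p + (x₀−p)·cosh(ωT) + (ẋ₀/ω)·sinh(ωT) ⇒ p·(1 − cosh) = x(T) − x₀·cosh − (ẋ₀/ω)·sinh
numerator   = 0.0662 − (-0.1381)·4.126215 − (0.1659/3.4073)·4.003205 = 0.441116
denominator = 1 − 4.126215 = -3.126215
p = 0.441116 / -3.126215 = -0.1411

p = -0.1411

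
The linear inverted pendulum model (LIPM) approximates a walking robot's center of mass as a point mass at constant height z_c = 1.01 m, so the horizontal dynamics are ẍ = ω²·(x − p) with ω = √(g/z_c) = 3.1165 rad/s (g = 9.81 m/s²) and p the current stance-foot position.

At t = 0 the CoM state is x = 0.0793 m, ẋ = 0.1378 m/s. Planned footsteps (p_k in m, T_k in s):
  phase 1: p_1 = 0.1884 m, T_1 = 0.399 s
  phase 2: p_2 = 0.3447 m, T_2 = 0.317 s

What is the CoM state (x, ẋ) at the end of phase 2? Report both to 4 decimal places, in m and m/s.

x = -0.2046, ẋ = -1.4794

phase 1: p=0.1884, T=0.399, ωT=1.243483, cosh=1.878025, sinh=1.589647; start (x,ẋ)=(0.079300, 0.137800) → end (x,ẋ)=(0.053796, -0.281704)
phase 2: p=0.3447, T=0.317, ωT=0.987930, cosh=1.529009, sinh=1.156662; start (x,ẋ)=(0.053796, -0.281704) → end (x,ẋ)=(-0.204647, -1.479362)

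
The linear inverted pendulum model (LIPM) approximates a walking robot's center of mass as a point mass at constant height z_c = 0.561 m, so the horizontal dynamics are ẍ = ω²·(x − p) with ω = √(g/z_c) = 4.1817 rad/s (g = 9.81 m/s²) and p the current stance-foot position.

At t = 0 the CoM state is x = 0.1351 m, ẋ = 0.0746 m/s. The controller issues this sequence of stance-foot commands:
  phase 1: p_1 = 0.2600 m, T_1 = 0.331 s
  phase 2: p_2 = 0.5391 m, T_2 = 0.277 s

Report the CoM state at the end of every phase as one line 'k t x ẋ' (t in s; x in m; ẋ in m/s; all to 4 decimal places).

phase 1: p=0.2600, T=0.331, ωT=1.384143, cosh=2.120971, sinh=1.870432; start (x,ẋ)=(0.135100, 0.074600) → end (x,ẋ)=(0.028459, -0.818692)
phase 2: p=0.5391, T=0.277, ωT=1.158331, cosh=1.749312, sinh=1.435302; start (x,ẋ)=(0.028459, -0.818692) → end (x,ẋ)=(-0.635174, -4.497017)

1 0.3310 0.0285 -0.8187
2 0.6080 -0.6352 -4.4970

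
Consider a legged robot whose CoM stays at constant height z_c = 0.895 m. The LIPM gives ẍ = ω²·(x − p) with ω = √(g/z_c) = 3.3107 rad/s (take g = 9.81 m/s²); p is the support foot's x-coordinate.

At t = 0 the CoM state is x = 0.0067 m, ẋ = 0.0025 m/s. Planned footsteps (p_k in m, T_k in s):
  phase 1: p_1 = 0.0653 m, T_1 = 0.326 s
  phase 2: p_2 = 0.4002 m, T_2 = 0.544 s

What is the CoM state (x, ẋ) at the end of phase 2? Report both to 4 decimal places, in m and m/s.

phase 1: p=0.0653, T=0.326, ωT=1.079288, cosh=1.641211, sinh=1.301373; start (x,ẋ)=(0.006700, 0.002500) → end (x,ẋ)=(-0.029892, -0.248373)
phase 2: p=0.4002, T=0.544, ωT=1.801021, cosh=3.110478, sinh=2.945348; start (x,ẋ)=(-0.029892, -0.248373) → end (x,ẋ)=(-1.158556, -4.966457)

x = -1.1586, ẋ = -4.9665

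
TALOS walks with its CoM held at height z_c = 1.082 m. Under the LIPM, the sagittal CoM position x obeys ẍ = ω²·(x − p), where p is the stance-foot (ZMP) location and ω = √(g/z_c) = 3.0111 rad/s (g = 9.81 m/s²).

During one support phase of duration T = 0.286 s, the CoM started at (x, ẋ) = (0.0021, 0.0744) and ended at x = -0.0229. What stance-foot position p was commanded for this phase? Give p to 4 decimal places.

ωT = 3.0111·0.286 = 0.861175; cosh(ωT) = 1.394302, sinh(ωT) = 0.971636
x(T) = p + (x₀−p)·cosh(ωT) + (ẋ₀/ω)·sinh(ωT) ⇒ p·(1 − cosh) = x(T) − x₀·cosh − (ẋ₀/ω)·sinh
numerator   = -0.0229 − (0.0021)·1.394302 − (0.0744/3.0111)·0.971636 = -0.049836
denominator = 1 − 1.394302 = -0.394302
p = -0.049836 / -0.394302 = 0.1264

p = 0.1264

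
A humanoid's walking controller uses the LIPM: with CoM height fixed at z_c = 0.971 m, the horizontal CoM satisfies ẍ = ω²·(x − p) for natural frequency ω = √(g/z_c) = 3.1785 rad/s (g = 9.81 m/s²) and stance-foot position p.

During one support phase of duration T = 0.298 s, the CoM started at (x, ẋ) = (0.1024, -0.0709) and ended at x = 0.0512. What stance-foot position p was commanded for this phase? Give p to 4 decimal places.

p = 0.1578

ωT = 3.1785·0.298 = 0.947193; cosh(ωT) = 1.483145, sinh(ωT) = 1.095317
x(T) = p + (x₀−p)·cosh(ωT) + (ẋ₀/ω)·sinh(ωT) ⇒ p·(1 − cosh) = x(T) − x₀·cosh − (ẋ₀/ω)·sinh
numerator   = 0.0512 − (0.1024)·1.483145 − (-0.0709/3.1785)·1.095317 = -0.076242
denominator = 1 − 1.483145 = -0.483145
p = -0.076242 / -0.483145 = 0.1578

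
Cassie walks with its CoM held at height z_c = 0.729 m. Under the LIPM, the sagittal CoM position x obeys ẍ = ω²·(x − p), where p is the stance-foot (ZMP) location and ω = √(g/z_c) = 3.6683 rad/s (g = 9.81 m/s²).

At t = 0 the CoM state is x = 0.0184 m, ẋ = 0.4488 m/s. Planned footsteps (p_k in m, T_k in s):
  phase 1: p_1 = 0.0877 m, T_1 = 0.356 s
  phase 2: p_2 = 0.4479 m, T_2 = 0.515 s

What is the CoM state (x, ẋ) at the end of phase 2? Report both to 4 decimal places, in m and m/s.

phase 1: p=0.0877, T=0.356, ωT=1.305915, cosh=1.980994, sinh=1.710070; start (x,ẋ)=(0.018400, 0.448800) → end (x,ẋ)=(0.159636, 0.454348)
phase 2: p=0.4479, T=0.515, ωT=1.889174, cosh=3.382552, sinh=3.231355; start (x,ẋ)=(0.159636, 0.454348) → end (x,ẋ)=(-0.126938, -1.880100)

x = -0.1269, ẋ = -1.8801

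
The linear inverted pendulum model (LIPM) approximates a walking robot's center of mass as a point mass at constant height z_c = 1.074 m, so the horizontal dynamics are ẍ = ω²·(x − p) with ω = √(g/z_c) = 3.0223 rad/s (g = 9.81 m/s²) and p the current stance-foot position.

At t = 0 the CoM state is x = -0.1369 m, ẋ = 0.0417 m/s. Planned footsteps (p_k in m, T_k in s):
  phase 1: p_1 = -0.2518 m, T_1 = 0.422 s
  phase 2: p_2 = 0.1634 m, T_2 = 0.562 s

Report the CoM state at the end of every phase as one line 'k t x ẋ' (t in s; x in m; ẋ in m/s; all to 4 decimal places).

phase 1: p=-0.2518, T=0.422, ωT=1.275411, cosh=1.929744, sinh=1.650427; start (x,ẋ)=(-0.136900, 0.041700) → end (x,ẋ)=(-0.007301, 0.653601)
phase 2: p=0.1634, T=0.562, ωT=1.698533, cosh=2.824436, sinh=2.641485; start (x,ẋ)=(-0.007301, 0.653601) → end (x,ẋ)=(0.252513, 0.483290)

1 0.4220 -0.0073 0.6536
2 0.9840 0.2525 0.4833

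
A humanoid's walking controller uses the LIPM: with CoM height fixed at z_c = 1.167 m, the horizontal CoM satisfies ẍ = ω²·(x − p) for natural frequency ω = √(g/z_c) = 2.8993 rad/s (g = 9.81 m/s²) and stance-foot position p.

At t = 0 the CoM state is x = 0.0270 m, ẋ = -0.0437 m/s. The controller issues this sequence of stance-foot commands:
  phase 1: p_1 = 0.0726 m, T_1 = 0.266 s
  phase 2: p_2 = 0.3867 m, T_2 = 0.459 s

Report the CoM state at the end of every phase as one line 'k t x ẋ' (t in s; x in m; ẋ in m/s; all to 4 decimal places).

phase 1: p=0.0726, T=0.266, ωT=0.771214, cosh=1.312420, sinh=0.849969; start (x,ẋ)=(0.027000, -0.043700) → end (x,ẋ)=(-0.000058, -0.169726)
phase 2: p=0.3867, T=0.459, ωT=1.330779, cosh=2.024130, sinh=1.759859; start (x,ẋ)=(-0.000058, -0.169726) → end (x,ẋ)=(-0.499170, -2.316923)

1 0.2660 -0.0001 -0.1697
2 0.7250 -0.4992 -2.3169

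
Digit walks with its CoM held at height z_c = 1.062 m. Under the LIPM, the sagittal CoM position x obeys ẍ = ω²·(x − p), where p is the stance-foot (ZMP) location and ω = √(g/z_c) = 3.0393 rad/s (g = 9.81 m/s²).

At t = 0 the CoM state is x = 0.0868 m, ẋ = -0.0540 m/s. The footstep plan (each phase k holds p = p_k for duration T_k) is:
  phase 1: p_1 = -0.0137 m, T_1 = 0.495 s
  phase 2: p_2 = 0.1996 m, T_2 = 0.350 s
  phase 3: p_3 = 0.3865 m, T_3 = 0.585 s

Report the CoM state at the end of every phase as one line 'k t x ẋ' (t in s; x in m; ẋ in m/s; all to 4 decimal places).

1 0.4950 0.1857 0.5261
2 0.8450 0.3979 0.7987
3 1.4300 1.1765 2.5301

phase 1: p=-0.0137, T=0.495, ωT=1.504453, cosh=2.361916, sinh=2.139777; start (x,ẋ)=(0.086800, -0.054000) → end (x,ẋ)=(0.185655, 0.526051)
phase 2: p=0.1996, T=0.350, ωT=1.063755, cosh=1.621193, sinh=1.276036; start (x,ẋ)=(0.185655, 0.526051) → end (x,ẋ)=(0.397852, 0.798746)
phase 3: p=0.3865, T=0.585, ωT=1.777990, cosh=3.043465, sinh=2.874487; start (x,ẋ)=(0.397852, 0.798746) → end (x,ẋ)=(1.176481, 2.530129)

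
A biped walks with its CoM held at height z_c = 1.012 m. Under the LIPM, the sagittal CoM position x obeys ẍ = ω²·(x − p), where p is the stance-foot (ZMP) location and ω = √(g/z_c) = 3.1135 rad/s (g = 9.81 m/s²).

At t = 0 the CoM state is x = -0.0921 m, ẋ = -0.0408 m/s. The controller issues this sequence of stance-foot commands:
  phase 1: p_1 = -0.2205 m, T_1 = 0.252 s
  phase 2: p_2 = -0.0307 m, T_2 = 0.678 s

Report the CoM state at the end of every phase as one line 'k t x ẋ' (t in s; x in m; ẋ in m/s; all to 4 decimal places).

1 0.2520 -0.0619 0.2928
2 0.9300 0.2213 0.8317

phase 1: p=-0.2205, T=0.252, ωT=0.784602, cosh=1.323918, sinh=0.867617; start (x,ẋ)=(-0.092100, -0.040800) → end (x,ẋ)=(-0.061878, 0.292834)
phase 2: p=-0.0307, T=0.678, ωT=2.110953, cosh=4.188614, sinh=4.067492; start (x,ẋ)=(-0.061878, 0.292834) → end (x,ẋ)=(0.221266, 0.831722)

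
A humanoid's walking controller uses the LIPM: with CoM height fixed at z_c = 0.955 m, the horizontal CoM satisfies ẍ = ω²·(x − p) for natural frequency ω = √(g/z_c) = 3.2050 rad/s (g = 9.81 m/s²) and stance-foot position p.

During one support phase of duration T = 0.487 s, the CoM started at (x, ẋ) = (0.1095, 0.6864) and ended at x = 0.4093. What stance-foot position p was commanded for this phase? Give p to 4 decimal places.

p = 0.2358

ωT = 3.2050·0.487 = 1.560835; cosh(ωT) = 2.486379, sinh(ωT) = 2.276418
x(T) = p + (x₀−p)·cosh(ωT) + (ẋ₀/ω)·sinh(ωT) ⇒ p·(1 − cosh) = x(T) − x₀·cosh − (ẋ₀/ω)·sinh
numerator   = 0.4093 − (0.1095)·2.486379 − (0.6864/3.2050)·2.276418 = -0.350488
denominator = 1 − 2.486379 = -1.486379
p = -0.350488 / -1.486379 = 0.2358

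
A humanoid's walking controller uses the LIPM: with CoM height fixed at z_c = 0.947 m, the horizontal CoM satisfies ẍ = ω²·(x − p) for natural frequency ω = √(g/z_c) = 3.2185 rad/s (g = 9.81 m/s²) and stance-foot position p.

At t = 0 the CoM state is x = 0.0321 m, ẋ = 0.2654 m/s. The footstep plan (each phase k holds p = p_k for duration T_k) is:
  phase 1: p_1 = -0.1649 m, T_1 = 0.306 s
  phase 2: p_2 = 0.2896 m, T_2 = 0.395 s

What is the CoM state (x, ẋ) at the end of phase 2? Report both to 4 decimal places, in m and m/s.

x = 0.7555, ẋ = 1.8712

phase 1: p=-0.1649, T=0.306, ωT=0.984861, cosh=1.525465, sinh=1.151974; start (x,ẋ)=(0.032100, 0.265400) → end (x,ẋ)=(0.230609, 1.135261)
phase 2: p=0.2896, T=0.395, ωT=1.271308, cosh=1.922988, sinh=1.642523; start (x,ẋ)=(0.230609, 1.135261) → end (x,ẋ)=(0.755529, 1.871243)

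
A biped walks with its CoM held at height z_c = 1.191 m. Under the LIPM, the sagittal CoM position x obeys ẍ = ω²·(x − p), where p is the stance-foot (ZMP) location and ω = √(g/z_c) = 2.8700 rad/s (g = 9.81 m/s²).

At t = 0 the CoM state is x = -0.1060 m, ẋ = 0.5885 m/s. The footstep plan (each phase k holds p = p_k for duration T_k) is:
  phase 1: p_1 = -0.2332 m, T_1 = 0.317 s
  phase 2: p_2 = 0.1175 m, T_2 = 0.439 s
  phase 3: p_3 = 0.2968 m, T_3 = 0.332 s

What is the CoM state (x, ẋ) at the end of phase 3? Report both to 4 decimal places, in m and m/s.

x = 2.1778, ẋ = 5.7168

phase 1: p=-0.2332, T=0.317, ωT=0.909790, cosh=1.443205, sinh=1.040596; start (x,ẋ)=(-0.106000, 0.588500) → end (x,ẋ)=(0.163752, 1.229210)
phase 2: p=0.1175, T=0.439, ωT=1.259930, cosh=1.904424, sinh=1.620750; start (x,ẋ)=(0.163752, 1.229210) → end (x,ẋ)=(0.899745, 2.556083)
phase 3: p=0.2968, T=0.332, ωT=0.952840, cosh=1.489354, sinh=1.103710; start (x,ẋ)=(0.899745, 2.556083) → end (x,ẋ)=(2.177786, 5.716829)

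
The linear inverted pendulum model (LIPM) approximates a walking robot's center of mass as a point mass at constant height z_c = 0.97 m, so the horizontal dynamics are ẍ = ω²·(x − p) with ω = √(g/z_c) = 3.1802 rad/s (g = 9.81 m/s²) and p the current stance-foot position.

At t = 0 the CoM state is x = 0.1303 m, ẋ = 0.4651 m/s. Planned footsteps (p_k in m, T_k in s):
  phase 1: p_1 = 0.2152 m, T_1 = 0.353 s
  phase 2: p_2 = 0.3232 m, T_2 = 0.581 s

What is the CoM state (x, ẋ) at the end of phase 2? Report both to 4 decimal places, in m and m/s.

phase 1: p=0.2152, T=0.353, ωT=1.122611, cosh=1.699147, sinh=1.373718; start (x,ẋ)=(0.130300, 0.465100) → end (x,ẋ)=(0.271847, 0.419371)
phase 2: p=0.3232, T=0.581, ωT=1.847696, cosh=3.251392, sinh=3.093792; start (x,ẋ)=(0.271847, 0.419371) → end (x,ẋ)=(0.564207, 0.858282)

x = 0.5642, ẋ = 0.8583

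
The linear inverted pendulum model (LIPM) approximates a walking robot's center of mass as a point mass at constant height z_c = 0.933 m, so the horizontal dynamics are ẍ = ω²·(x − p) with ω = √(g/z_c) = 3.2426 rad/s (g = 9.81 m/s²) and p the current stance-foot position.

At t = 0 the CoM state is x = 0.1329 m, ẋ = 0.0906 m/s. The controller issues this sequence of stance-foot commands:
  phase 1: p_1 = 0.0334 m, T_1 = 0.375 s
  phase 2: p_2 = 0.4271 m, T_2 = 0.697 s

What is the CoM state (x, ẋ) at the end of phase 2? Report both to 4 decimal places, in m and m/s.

phase 1: p=0.0334, T=0.375, ωT=1.215975, cosh=1.835001, sinh=1.538580; start (x,ẋ)=(0.132900, 0.090600) → end (x,ẋ)=(0.258971, 0.662657)
phase 2: p=0.4271, T=0.697, ωT=2.260092, cosh=4.844157, sinh=4.739816; start (x,ẋ)=(0.258971, 0.662657) → end (x,ẋ)=(0.581286, 0.625989)

x = 0.5813, ẋ = 0.6260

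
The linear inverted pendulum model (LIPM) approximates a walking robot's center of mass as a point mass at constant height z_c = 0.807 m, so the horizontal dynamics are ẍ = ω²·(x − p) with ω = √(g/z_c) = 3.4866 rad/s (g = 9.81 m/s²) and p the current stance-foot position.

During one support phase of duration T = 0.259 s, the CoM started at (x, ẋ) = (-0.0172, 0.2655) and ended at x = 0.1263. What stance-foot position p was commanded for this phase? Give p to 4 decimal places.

p = -0.1662

ωT = 3.4866·0.259 = 0.903029; cosh(ωT) = 1.436203, sinh(ωT) = 1.030863
x(T) = p + (x₀−p)·cosh(ωT) + (ẋ₀/ω)·sinh(ωT) ⇒ p·(1 − cosh) = x(T) − x₀·cosh − (ẋ₀/ω)·sinh
numerator   = 0.1263 − (-0.0172)·1.436203 − (0.2655/3.4866)·1.030863 = 0.072504
denominator = 1 − 1.436203 = -0.436203
p = 0.072504 / -0.436203 = -0.1662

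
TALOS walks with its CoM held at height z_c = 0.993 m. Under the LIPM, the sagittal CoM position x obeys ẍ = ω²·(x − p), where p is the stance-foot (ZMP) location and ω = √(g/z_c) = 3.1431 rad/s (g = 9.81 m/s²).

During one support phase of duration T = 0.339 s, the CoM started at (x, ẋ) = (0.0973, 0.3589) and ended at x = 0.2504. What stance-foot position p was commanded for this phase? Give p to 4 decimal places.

ωT = 3.1431·0.339 = 1.065511; cosh(ωT) = 1.623437, sinh(ωT) = 1.278885
x(T) = p + (x₀−p)·cosh(ωT) + (ẋ₀/ω)·sinh(ωT) ⇒ p·(1 − cosh) = x(T) − x₀·cosh − (ẋ₀/ω)·sinh
numerator   = 0.2504 − (0.0973)·1.623437 − (0.3589/3.1431)·1.278885 = -0.053592
denominator = 1 − 1.623437 = -0.623437
p = -0.053592 / -0.623437 = 0.0860

p = 0.0860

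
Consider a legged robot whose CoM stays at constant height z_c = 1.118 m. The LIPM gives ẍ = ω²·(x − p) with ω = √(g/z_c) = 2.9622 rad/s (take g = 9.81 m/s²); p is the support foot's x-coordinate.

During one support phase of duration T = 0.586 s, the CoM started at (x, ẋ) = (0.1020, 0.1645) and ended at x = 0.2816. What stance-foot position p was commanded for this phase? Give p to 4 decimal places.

ωT = 2.9622·0.586 = 1.735849; cosh(ωT) = 2.924997, sinh(ωT) = 2.748747
x(T) = p + (x₀−p)·cosh(ωT) + (ẋ₀/ω)·sinh(ωT) ⇒ p·(1 − cosh) = x(T) − x₀·cosh − (ẋ₀/ω)·sinh
numerator   = 0.2816 − (0.1020)·2.924997 − (0.1645/2.9622)·2.748747 = -0.169396
denominator = 1 − 2.924997 = -1.924997
p = -0.169396 / -1.924997 = 0.0880

p = 0.0880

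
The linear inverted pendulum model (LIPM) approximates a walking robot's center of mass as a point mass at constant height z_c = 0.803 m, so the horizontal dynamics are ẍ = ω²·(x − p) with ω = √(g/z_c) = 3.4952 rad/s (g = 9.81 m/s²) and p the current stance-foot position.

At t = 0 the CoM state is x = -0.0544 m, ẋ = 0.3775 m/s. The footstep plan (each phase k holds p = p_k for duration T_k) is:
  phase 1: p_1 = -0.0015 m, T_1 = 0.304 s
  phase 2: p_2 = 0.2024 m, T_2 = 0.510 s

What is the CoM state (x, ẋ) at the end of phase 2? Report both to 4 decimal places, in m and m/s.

x = 0.0485, ẋ = -0.3854

phase 1: p=-0.0015, T=0.304, ωT=1.062541, cosh=1.619645, sinh=1.274069; start (x,ẋ)=(-0.054400, 0.377500) → end (x,ẋ)=(0.050427, 0.375846)
phase 2: p=0.2024, T=0.510, ωT=1.782552, cosh=3.056609, sinh=2.888400; start (x,ẋ)=(0.050427, 0.375846) → end (x,ẋ)=(0.048473, -0.385437)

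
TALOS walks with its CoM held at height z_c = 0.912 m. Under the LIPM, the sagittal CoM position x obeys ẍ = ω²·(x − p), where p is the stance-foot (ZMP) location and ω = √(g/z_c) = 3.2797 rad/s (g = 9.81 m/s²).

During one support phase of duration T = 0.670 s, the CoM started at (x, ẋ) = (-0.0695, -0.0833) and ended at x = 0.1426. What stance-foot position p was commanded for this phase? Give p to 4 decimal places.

ωT = 3.2797·0.670 = 2.197399; cosh(ωT) = 4.556331, sinh(ωT) = 4.445239
x(T) = p + (x₀−p)·cosh(ωT) + (ẋ₀/ω)·sinh(ωT) ⇒ p·(1 − cosh) = x(T) − x₀·cosh − (ẋ₀/ω)·sinh
numerator   = 0.1426 − (-0.0695)·4.556331 − (-0.0833/3.2797)·4.445239 = 0.572168
denominator = 1 − 4.556331 = -3.556331
p = 0.572168 / -3.556331 = -0.1609

p = -0.1609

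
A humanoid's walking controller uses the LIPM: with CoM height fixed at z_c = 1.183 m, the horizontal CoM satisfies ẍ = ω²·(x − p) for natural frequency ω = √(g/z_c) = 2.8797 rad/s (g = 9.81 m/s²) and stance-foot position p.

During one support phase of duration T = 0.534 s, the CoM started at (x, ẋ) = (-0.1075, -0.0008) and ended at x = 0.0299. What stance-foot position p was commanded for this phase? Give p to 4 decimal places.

ωT = 2.8797·0.534 = 1.537760; cosh(ωT) = 2.434507, sinh(ωT) = 2.219645
x(T) = p + (x₀−p)·cosh(ωT) + (ẋ₀/ω)·sinh(ωT) ⇒ p·(1 − cosh) = x(T) − x₀·cosh − (ẋ₀/ω)·sinh
numerator   = 0.0299 − (-0.1075)·2.434507 − (-0.0008/2.8797)·2.219645 = 0.292226
denominator = 1 − 2.434507 = -1.434507
p = 0.292226 / -1.434507 = -0.2037

p = -0.2037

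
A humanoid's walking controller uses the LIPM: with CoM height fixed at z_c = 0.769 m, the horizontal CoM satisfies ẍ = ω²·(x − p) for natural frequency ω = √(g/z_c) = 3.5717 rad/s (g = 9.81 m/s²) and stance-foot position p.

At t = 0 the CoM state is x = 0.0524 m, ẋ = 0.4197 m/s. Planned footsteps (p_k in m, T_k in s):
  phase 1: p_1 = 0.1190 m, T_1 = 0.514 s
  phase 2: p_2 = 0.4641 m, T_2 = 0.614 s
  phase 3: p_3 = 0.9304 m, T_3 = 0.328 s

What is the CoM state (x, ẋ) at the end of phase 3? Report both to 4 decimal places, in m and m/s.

x = -0.2750, ẋ = -3.7430

phase 1: p=0.1190, T=0.514, ωT=1.835854, cosh=3.214981, sinh=3.055504; start (x,ẋ)=(0.052400, 0.419700) → end (x,ẋ)=(0.263926, 0.622499)
phase 2: p=0.4641, T=0.614, ωT=2.193024, cosh=4.536926, sinh=4.425347; start (x,ẋ)=(0.263926, 0.622499) → end (x,ẋ)=(0.327202, -0.339728)
phase 3: p=0.9304, T=0.328, ωT=1.171518, cosh=1.768391, sinh=1.458495; start (x,ẋ)=(0.327202, -0.339728) → end (x,ẋ)=(-0.275018, -3.743016)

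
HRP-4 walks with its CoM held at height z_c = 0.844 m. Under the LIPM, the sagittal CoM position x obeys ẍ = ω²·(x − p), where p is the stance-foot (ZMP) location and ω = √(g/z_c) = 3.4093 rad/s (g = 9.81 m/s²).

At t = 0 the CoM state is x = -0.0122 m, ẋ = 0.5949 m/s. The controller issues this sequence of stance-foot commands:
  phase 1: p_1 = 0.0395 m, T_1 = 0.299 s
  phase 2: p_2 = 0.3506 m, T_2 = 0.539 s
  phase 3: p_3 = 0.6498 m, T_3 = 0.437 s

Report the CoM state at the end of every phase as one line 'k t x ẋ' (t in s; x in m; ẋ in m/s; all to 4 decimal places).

phase 1: p=0.0395, T=0.299, ωT=1.019381, cosh=1.566148, sinh=1.205330; start (x,ẋ)=(-0.012200, 0.594900) → end (x,ẋ)=(0.168852, 0.719249)
phase 2: p=0.3506, T=0.539, ωT=1.837613, cosh=3.220361, sinh=3.061164; start (x,ẋ)=(0.168852, 0.719249) → end (x,ẋ)=(0.411110, 0.419443)
phase 3: p=0.6498, T=0.437, ωT=1.489864, cosh=2.330948, sinh=2.105545; start (x,ẋ)=(0.411110, 0.419443) → end (x,ẋ)=(0.352470, -0.735719)

1 0.2990 0.1689 0.7192
2 0.8380 0.4111 0.4194
3 1.2750 0.3525 -0.7357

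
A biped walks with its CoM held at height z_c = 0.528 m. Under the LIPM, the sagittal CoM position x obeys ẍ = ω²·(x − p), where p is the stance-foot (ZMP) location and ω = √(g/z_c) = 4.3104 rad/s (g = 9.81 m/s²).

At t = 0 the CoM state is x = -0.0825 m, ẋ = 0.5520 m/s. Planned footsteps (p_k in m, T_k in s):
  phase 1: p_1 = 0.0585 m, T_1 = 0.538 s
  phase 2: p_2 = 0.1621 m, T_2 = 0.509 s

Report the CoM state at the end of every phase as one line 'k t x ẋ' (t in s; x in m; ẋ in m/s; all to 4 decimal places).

1 0.5380 -0.0205 -0.2264
2 1.0470 -0.8998 -4.5146

phase 1: p=0.0585, T=0.538, ωT=2.318995, cosh=5.131914, sinh=5.033541; start (x,ẋ)=(-0.082500, 0.552000) → end (x,ẋ)=(-0.020493, -0.226401)
phase 2: p=0.1621, T=0.509, ωT=2.193994, cosh=4.541219, sinh=4.429749; start (x,ẋ)=(-0.020493, -0.226401) → end (x,ẋ)=(-0.899763, -4.514558)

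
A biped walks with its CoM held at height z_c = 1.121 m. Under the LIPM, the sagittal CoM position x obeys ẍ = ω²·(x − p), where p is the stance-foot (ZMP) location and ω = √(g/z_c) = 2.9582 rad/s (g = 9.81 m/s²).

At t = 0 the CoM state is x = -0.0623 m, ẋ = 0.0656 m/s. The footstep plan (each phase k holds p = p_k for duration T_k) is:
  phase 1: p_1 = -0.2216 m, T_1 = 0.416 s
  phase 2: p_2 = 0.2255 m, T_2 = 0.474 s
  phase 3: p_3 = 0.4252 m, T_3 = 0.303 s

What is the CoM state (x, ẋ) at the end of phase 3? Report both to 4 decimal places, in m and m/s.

phase 1: p=-0.2216, T=0.416, ωT=1.230611, cosh=1.857718, sinh=1.565604; start (x,ẋ)=(-0.062300, 0.065600) → end (x,ẋ)=(0.109053, 0.859643)
phase 2: p=0.2255, T=0.474, ωT=1.402187, cosh=2.155068, sinh=1.909010; start (x,ẋ)=(0.109053, 0.859643) → end (x,ẋ)=(0.529300, 1.194985)
phase 3: p=0.4252, T=0.303, ωT=0.896335, cosh=1.429333, sinh=1.021271; start (x,ẋ)=(0.529300, 1.194985) → end (x,ẋ)=(0.986543, 2.022531)

x = 0.9865, ẋ = 2.0225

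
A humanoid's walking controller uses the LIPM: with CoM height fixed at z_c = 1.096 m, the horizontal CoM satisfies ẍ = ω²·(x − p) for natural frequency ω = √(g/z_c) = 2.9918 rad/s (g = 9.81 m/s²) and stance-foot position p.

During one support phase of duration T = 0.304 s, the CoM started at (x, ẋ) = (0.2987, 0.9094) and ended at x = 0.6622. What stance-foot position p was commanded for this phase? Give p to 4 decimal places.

p = 0.1919

ωT = 2.9918·0.304 = 0.909507; cosh(ωT) = 1.442911, sinh(ωT) = 1.040188
x(T) = p + (x₀−p)·cosh(ωT) + (ẋ₀/ω)·sinh(ωT) ⇒ p·(1 − cosh) = x(T) − x₀·cosh − (ẋ₀/ω)·sinh
numerator   = 0.6622 − (0.2987)·1.442911 − (0.9094/2.9918)·1.040188 = -0.084977
denominator = 1 − 1.442911 = -0.442911
p = -0.084977 / -0.442911 = 0.1919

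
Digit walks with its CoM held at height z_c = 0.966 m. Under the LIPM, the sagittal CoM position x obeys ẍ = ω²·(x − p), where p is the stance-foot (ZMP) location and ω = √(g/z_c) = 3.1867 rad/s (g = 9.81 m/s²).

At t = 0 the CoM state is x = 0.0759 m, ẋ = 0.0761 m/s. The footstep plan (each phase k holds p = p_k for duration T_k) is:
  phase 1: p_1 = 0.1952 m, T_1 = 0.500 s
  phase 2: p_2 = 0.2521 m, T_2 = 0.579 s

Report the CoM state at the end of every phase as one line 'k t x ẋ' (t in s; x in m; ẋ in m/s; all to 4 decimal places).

phase 1: p=0.1952, T=0.500, ωT=1.593350, cosh=2.561724, sinh=2.358480; start (x,ẋ)=(0.075900, 0.076100) → end (x,ẋ)=(-0.054092, -0.701684)
phase 2: p=0.2521, T=0.579, ωT=1.845099, cosh=3.243369, sinh=3.085359; start (x,ẋ)=(-0.054092, -0.701684) → end (x,ẋ)=(-1.420363, -5.286335)

1 0.5000 -0.0541 -0.7017
2 1.0790 -1.4204 -5.2863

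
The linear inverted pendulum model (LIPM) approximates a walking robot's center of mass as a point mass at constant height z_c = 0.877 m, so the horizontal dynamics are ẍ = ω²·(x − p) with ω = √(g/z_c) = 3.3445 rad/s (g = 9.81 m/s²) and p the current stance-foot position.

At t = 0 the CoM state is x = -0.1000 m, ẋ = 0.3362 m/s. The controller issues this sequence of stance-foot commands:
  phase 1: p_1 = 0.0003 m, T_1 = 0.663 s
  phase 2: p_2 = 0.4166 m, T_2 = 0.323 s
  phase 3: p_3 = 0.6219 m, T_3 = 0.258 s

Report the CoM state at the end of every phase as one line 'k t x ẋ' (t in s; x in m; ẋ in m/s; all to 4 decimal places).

phase 1: p=0.0003, T=0.663, ωT=2.217404, cosh=4.646173, sinh=4.537282; start (x,ẋ)=(-0.100000, 0.336200) → end (x,ẋ)=(-0.009609, 0.039997)
phase 2: p=0.4166, T=0.323, ωT=1.080274, cosh=1.642494, sinh=1.302991; start (x,ẋ)=(-0.009609, 0.039997) → end (x,ẋ)=(-0.267863, -1.791661)
phase 3: p=0.6219, T=0.258, ωT=0.862881, cosh=1.395962, sinh=0.974017; start (x,ẋ)=(-0.267863, -1.791661) → end (x,ẋ)=(-1.141960, -5.399582)

1 0.6630 -0.0096 0.0400
2 0.9860 -0.2679 -1.7917
3 1.2440 -1.1420 -5.3996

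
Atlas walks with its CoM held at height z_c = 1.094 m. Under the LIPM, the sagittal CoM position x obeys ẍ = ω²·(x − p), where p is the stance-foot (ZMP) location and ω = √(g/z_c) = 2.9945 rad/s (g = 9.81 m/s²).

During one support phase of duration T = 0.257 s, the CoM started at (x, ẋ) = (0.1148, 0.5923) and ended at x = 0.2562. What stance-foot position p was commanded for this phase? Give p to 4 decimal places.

ωT = 2.9945·0.257 = 0.769586; cosh(ωT) = 1.311039, sinh(ωT) = 0.847834
x(T) = p + (x₀−p)·cosh(ωT) + (ẋ₀/ω)·sinh(ωT) ⇒ p·(1 − cosh) = x(T) − x₀·cosh − (ẋ₀/ω)·sinh
numerator   = 0.2562 − (0.1148)·1.311039 − (0.5923/2.9945)·0.847834 = -0.062005
denominator = 1 − 1.311039 = -0.311039
p = -0.062005 / -0.311039 = 0.1993

p = 0.1993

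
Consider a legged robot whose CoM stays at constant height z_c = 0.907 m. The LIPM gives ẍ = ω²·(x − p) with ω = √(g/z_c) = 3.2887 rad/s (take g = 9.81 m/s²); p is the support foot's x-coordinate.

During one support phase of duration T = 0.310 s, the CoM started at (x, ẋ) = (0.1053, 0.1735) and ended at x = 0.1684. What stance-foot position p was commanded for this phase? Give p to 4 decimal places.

ωT = 3.2887·0.310 = 1.019497; cosh(ωT) = 1.566288, sinh(ωT) = 1.205512
x(T) = p + (x₀−p)·cosh(ωT) + (ẋ₀/ω)·sinh(ωT) ⇒ p·(1 − cosh) = x(T) − x₀·cosh − (ẋ₀/ω)·sinh
numerator   = 0.1684 − (0.1053)·1.566288 − (0.1735/3.2887)·1.205512 = -0.060129
denominator = 1 − 1.566288 = -0.566288
p = -0.060129 / -0.566288 = 0.1062

p = 0.1062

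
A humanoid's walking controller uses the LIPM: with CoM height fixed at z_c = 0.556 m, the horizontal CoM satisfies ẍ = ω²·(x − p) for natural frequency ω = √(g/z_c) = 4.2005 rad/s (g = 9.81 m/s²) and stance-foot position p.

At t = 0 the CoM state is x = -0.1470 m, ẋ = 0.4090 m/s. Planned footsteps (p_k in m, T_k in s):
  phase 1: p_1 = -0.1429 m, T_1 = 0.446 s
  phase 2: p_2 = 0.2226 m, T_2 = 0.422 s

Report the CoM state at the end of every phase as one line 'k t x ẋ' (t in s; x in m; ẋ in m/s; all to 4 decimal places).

phase 1: p=-0.1429, T=0.446, ωT=1.873423, cosh=3.332070, sinh=3.178473; start (x,ẋ)=(-0.147000, 0.409000) → end (x,ẋ)=(0.152924, 1.308077)
phase 2: p=0.2226, T=0.422, ωT=1.772611, cosh=3.028046, sinh=2.858157; start (x,ẋ)=(0.152924, 1.308077) → end (x,ẋ)=(0.901677, 3.124414)

1 0.4460 0.1529 1.3081
2 0.8680 0.9017 3.1244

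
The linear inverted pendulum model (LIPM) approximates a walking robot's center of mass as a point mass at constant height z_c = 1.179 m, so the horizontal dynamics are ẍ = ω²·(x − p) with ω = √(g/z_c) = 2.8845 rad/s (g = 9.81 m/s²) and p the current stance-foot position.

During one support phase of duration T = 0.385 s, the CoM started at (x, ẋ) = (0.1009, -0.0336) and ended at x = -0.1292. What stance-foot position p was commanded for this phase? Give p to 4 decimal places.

p = 0.4149

ωT = 2.8845·0.385 = 1.110533; cosh(ωT) = 1.682679, sinh(ωT) = 1.353296
x(T) = p + (x₀−p)·cosh(ωT) + (ẋ₀/ω)·sinh(ωT) ⇒ p·(1 − cosh) = x(T) − x₀·cosh − (ẋ₀/ω)·sinh
numerator   = -0.1292 − (0.1009)·1.682679 − (-0.0336/2.8845)·1.353296 = -0.283219
denominator = 1 − 1.682679 = -0.682679
p = -0.283219 / -0.682679 = 0.4149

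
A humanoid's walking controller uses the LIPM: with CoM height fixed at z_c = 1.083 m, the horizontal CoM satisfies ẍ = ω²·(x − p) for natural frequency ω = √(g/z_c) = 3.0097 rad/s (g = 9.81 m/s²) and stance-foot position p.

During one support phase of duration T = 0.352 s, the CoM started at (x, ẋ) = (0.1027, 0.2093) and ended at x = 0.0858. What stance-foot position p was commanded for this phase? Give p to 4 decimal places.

p = 0.2735

ωT = 3.0097·0.352 = 1.059414; cosh(ωT) = 1.615670, sinh(ωT) = 1.269011
x(T) = p + (x₀−p)·cosh(ωT) + (ẋ₀/ω)·sinh(ωT) ⇒ p·(1 − cosh) = x(T) − x₀·cosh − (ẋ₀/ω)·sinh
numerator   = 0.0858 − (0.1027)·1.615670 − (0.2093/3.0097)·1.269011 = -0.168379
denominator = 1 − 1.615670 = -0.615670
p = -0.168379 / -0.615670 = 0.2735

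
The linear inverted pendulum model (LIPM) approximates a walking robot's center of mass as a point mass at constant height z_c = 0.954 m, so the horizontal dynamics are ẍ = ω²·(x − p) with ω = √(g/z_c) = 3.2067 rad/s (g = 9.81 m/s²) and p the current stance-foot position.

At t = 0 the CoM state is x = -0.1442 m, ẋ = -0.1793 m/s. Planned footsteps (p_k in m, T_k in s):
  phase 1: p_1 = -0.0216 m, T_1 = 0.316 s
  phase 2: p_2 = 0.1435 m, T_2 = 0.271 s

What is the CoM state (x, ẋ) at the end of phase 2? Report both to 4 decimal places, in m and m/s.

x = -0.6794, ẋ = -2.3841

phase 1: p=-0.0216, T=0.316, ωT=1.013317, cosh=1.558868, sinh=1.195856; start (x,ẋ)=(-0.144200, -0.179300) → end (x,ẋ)=(-0.279583, -0.749645)
phase 2: p=0.1435, T=0.271, ωT=0.869016, cosh=1.401963, sinh=0.982599; start (x,ẋ)=(-0.279583, -0.749645) → end (x,ẋ)=(-0.679353, -2.384067)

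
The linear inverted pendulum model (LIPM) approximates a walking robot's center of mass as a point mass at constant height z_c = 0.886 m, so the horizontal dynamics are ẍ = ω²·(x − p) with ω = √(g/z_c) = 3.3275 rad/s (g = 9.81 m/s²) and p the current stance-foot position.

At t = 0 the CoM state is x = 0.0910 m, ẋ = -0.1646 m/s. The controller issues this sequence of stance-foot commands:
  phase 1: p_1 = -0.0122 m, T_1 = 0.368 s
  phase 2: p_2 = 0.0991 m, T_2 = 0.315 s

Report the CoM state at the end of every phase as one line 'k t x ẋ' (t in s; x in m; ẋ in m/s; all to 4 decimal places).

1 0.3680 0.1016 0.2295
2 0.6830 0.1895 0.3782

phase 1: p=-0.0122, T=0.368, ωT=1.224520, cosh=1.848216, sinh=1.554317; start (x,ẋ)=(0.091000, -0.164600) → end (x,ẋ)=(0.101649, 0.229533)
phase 2: p=0.0991, T=0.315, ωT=1.048163, cosh=1.601493, sinh=1.250912; start (x,ẋ)=(0.101649, 0.229533) → end (x,ẋ)=(0.189471, 0.378206)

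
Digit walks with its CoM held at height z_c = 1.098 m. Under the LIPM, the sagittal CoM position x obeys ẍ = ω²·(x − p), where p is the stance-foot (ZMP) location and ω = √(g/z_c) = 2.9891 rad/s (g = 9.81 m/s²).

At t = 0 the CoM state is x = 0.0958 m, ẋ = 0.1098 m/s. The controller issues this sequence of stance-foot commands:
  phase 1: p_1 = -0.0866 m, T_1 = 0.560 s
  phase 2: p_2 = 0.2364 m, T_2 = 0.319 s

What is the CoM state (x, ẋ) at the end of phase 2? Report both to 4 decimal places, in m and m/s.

x = 1.2765, ẋ = 3.4497

phase 1: p=-0.0866, T=0.560, ωT=1.673896, cosh=2.760210, sinh=2.572695; start (x,ẋ)=(0.095800, 0.109800) → end (x,ẋ)=(0.511366, 1.705735)
phase 2: p=0.2364, T=0.319, ωT=0.953523, cosh=1.490108, sinh=1.104727; start (x,ẋ)=(0.511366, 1.705735) → end (x,ẋ)=(1.276544, 3.449706)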